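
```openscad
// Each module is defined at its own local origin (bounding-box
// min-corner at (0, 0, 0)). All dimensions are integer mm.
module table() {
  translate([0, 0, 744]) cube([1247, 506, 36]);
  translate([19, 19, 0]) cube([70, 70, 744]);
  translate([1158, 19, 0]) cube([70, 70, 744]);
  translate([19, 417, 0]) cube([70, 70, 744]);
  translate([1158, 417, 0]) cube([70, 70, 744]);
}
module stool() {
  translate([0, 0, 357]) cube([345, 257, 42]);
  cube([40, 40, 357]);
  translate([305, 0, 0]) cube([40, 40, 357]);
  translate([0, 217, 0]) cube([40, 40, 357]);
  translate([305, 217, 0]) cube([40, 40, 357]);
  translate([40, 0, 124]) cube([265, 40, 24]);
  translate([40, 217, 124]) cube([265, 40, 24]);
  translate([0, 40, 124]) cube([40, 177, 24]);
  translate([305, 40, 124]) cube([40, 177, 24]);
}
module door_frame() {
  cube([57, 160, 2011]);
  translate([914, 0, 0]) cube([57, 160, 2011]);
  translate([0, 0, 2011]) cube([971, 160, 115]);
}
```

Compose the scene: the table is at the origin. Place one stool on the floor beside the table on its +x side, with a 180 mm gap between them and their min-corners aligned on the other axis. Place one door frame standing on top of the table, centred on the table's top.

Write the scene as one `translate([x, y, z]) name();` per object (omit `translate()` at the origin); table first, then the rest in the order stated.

table();
translate([1427, 0, 0]) stool();
translate([138, 173, 780]) door_frame();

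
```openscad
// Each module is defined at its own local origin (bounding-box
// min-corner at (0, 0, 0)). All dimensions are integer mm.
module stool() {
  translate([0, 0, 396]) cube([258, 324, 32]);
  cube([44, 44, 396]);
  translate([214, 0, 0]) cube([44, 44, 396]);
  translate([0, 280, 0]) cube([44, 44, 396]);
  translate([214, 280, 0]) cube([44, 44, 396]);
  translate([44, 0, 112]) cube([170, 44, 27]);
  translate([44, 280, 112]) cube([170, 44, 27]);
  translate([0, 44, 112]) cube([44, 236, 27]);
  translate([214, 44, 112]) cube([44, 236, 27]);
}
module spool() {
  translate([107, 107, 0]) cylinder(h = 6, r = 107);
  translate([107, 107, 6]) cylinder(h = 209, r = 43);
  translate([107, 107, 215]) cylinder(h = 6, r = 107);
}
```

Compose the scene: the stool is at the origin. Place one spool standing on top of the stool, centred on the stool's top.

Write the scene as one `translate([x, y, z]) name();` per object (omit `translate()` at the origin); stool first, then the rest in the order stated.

stool();
translate([22, 55, 428]) spool();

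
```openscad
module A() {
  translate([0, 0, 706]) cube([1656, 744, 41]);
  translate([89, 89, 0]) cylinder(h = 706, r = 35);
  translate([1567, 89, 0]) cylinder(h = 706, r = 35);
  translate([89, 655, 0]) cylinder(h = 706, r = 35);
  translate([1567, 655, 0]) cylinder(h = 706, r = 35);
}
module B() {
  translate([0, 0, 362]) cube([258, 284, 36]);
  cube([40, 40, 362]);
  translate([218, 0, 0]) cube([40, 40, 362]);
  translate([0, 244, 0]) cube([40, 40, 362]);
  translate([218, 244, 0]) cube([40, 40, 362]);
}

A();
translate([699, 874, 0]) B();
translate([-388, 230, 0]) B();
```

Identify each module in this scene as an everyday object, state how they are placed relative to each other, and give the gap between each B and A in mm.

Each stool's nearest face is 130 mm from the table's bounding box.

A is a table. B is a stool. Two stools sit around the table at the +y, −x sides. The gap between each stool and the table is 130 mm.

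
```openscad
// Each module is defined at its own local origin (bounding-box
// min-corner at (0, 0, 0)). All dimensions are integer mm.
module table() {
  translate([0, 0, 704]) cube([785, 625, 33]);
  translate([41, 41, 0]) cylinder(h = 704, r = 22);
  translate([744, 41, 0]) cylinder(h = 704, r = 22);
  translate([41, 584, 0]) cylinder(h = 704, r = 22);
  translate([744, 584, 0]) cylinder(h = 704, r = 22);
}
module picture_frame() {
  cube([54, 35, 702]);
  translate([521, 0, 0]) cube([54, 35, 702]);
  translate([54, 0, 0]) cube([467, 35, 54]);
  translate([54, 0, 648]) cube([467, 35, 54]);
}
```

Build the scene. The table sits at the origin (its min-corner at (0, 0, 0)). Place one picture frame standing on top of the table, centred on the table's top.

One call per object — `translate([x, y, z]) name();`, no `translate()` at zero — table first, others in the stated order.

table();
translate([105, 295, 737]) picture_frame();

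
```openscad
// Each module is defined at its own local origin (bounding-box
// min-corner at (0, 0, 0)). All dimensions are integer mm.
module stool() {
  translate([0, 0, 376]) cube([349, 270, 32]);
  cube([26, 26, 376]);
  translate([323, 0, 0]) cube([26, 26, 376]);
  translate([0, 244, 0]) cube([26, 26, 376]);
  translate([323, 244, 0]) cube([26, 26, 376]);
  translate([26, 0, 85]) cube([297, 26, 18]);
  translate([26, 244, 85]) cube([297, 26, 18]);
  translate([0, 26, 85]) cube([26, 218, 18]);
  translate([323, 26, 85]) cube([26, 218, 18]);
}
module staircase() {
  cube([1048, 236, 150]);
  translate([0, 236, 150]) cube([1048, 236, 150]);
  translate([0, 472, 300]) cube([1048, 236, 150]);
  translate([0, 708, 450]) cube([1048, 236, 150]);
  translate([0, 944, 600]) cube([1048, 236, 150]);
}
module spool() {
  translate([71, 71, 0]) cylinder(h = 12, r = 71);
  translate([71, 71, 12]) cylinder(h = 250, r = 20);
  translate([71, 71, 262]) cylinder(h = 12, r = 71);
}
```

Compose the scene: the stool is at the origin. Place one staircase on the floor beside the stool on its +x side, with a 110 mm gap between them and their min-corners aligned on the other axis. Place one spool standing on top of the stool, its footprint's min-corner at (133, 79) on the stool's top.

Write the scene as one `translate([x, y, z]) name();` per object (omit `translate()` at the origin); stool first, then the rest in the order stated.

stool();
translate([459, 0, 0]) staircase();
translate([133, 79, 408]) spool();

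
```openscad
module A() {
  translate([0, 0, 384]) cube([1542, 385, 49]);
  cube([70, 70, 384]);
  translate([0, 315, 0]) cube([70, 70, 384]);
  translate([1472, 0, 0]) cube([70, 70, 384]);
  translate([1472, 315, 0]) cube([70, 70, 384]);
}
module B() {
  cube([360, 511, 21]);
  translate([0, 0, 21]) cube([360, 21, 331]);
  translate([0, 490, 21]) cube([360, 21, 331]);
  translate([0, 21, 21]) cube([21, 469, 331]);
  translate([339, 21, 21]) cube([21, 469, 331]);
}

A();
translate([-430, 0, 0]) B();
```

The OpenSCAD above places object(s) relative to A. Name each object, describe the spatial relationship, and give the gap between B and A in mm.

A is a bench. B is an open box. The open box is on the floor beside the bench on its −x side. The gap between the open box and the bench is 70 mm.

The open box's nearest face is 70 mm from the bench's −x face.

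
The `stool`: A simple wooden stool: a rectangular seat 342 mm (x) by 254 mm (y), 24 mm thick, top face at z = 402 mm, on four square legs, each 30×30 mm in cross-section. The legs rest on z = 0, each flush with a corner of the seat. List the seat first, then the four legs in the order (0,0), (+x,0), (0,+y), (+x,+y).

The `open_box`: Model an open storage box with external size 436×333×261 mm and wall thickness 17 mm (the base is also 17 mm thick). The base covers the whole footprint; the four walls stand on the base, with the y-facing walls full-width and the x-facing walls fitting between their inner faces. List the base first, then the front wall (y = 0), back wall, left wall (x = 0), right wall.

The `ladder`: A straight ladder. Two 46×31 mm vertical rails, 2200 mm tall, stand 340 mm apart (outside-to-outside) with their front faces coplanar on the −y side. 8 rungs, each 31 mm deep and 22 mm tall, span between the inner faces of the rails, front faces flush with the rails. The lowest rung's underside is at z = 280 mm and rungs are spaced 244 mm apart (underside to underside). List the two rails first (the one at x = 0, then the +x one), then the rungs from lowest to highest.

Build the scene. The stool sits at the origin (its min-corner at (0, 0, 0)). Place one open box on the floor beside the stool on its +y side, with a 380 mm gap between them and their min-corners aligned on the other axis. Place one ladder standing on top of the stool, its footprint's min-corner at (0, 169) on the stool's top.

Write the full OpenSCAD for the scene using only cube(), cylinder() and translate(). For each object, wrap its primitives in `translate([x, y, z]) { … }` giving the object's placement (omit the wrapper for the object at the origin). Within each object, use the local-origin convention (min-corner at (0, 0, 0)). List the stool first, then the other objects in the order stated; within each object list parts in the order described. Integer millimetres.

translate([0, 0, 378]) cube([342, 254, 24]);
cube([30, 30, 378]);
translate([312, 0, 0]) cube([30, 30, 378]);
translate([0, 224, 0]) cube([30, 30, 378]);
translate([312, 224, 0]) cube([30, 30, 378]);
translate([0, 634, 0]) {
  cube([436, 333, 17]);
  translate([0, 0, 17]) cube([436, 17, 244]);
  translate([0, 316, 17]) cube([436, 17, 244]);
  translate([0, 17, 17]) cube([17, 299, 244]);
  translate([419, 17, 17]) cube([17, 299, 244]);
}
translate([0, 169, 402]) {
  cube([46, 31, 2200]);
  translate([294, 0, 0]) cube([46, 31, 2200]);
  translate([46, 0, 280]) cube([248, 31, 22]);
  translate([46, 0, 524]) cube([248, 31, 22]);
  translate([46, 0, 768]) cube([248, 31, 22]);
  translate([46, 0, 1012]) cube([248, 31, 22]);
  translate([46, 0, 1256]) cube([248, 31, 22]);
  translate([46, 0, 1500]) cube([248, 31, 22]);
  translate([46, 0, 1744]) cube([248, 31, 22]);
  translate([46, 0, 1988]) cube([248, 31, 22]);
}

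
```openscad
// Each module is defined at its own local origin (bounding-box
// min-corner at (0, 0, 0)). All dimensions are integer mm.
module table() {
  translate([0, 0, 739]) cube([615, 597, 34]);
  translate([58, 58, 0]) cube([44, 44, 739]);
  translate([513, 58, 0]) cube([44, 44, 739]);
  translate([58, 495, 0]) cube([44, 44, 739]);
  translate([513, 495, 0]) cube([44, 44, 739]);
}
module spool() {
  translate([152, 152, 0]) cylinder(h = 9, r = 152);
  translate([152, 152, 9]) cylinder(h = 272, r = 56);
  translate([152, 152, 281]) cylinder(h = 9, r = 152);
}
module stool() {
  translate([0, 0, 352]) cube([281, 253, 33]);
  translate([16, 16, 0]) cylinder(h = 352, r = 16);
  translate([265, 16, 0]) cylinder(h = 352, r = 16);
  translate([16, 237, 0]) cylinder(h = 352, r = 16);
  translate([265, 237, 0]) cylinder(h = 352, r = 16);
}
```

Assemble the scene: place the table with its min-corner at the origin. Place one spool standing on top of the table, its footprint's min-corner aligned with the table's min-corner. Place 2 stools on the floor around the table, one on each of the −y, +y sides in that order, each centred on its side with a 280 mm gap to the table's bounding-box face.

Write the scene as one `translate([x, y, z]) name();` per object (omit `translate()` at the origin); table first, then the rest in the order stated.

table();
translate([0, 0, 773]) spool();
translate([167, -533, 0]) stool();
translate([167, 877, 0]) stool();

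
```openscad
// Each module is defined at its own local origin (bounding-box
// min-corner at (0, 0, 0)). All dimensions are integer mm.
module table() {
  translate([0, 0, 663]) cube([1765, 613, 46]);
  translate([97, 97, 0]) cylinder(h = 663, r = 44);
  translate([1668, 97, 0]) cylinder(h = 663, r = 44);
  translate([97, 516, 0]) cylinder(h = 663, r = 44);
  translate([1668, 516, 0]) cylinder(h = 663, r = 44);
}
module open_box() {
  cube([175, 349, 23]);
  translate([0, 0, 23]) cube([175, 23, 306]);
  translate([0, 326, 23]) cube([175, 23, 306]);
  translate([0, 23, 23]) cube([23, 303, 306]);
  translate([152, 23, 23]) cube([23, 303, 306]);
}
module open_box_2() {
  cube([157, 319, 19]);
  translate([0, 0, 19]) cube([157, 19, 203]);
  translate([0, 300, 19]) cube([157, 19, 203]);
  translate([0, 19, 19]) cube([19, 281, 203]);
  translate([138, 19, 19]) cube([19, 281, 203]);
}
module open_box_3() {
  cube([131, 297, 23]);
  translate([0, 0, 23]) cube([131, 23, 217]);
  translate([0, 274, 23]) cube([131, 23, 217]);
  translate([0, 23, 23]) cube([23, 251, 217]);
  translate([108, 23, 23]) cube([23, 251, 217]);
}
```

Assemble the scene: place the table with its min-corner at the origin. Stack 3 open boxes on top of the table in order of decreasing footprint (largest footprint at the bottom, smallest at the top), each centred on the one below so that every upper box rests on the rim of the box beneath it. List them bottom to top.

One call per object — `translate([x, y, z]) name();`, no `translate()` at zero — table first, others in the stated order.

table();
translate([795, 132, 709]) open_box();
translate([804, 147, 1038]) open_box_2();
translate([817, 158, 1260]) open_box_3();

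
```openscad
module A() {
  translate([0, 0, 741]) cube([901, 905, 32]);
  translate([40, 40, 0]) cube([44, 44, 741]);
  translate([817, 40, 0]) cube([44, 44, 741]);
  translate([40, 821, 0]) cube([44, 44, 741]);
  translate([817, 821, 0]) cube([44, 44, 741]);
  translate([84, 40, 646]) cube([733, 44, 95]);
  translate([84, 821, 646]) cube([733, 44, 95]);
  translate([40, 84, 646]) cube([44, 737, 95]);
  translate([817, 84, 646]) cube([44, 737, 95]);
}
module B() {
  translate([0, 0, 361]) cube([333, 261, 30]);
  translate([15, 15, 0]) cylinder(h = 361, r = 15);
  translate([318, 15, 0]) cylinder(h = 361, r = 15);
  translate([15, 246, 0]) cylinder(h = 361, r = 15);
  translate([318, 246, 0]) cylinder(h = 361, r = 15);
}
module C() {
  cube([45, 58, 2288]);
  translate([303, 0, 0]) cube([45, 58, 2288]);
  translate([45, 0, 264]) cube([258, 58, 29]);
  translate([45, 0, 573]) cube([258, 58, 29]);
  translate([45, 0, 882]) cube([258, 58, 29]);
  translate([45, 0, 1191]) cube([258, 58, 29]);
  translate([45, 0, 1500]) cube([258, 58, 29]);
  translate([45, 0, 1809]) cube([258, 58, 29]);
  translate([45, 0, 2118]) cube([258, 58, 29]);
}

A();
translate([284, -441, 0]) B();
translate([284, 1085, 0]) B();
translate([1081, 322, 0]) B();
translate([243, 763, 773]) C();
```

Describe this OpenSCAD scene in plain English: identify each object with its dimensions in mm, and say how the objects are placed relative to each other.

A is a table with a 901×905 mm rectangular top, 32 mm thick, top surface at z = 773 mm, supported by four 44×44 mm square legs, each inset 40 mm from the nearest pair of top edges, running from the floor. Four apron rails, 44 mm thick and 95 mm tall, run between adjacent legs with their top edges flush with the underside of the top and their outer faces flush with the legs' outer faces.

B is a four-legged stool. The seat is 333×261 mm, 30 mm thick, top at z = 391 mm. It stands on four round legs, each 30 mm in diameter, from z = 0 to the seat underside, each leg's axis is inset half a diameter from the nearest pair of seat edges (so the leg's bounding box is flush with the corner).

C is a wooden ladder with two side rails of 45×58 mm section and 2288 mm height, set 348 mm apart overall. Between them run 7 rectangular rungs (58 mm deep, 29 mm thick), front faces flush with the rails' −y face. The bottom of the first rung is 264 mm above the floor and each subsequent rung is 309 mm higher than the one below.

Three stools sit around the table at the −y, +y, +x sides. The ladder is on top of the table.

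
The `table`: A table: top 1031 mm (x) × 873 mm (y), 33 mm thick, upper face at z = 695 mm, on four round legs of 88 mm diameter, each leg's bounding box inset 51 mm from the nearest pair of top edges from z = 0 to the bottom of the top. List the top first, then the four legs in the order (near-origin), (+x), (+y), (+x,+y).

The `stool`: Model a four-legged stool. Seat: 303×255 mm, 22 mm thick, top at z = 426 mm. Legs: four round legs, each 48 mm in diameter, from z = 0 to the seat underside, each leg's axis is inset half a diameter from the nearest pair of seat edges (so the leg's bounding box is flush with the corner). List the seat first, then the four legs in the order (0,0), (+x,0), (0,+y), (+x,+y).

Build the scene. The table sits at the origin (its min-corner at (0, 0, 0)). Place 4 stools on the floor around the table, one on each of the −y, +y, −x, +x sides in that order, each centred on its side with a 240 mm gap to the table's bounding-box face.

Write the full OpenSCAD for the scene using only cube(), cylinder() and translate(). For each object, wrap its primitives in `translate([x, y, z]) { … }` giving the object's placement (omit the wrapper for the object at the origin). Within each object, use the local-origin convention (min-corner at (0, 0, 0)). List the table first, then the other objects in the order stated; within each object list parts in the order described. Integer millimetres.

translate([0, 0, 662]) cube([1031, 873, 33]);
translate([95, 95, 0]) cylinder(h = 662, r = 44);
translate([936, 95, 0]) cylinder(h = 662, r = 44);
translate([95, 778, 0]) cylinder(h = 662, r = 44);
translate([936, 778, 0]) cylinder(h = 662, r = 44);
translate([364, -495, 0]) {
  translate([0, 0, 404]) cube([303, 255, 22]);
  translate([24, 24, 0]) cylinder(h = 404, r = 24);
  translate([279, 24, 0]) cylinder(h = 404, r = 24);
  translate([24, 231, 0]) cylinder(h = 404, r = 24);
  translate([279, 231, 0]) cylinder(h = 404, r = 24);
}
translate([364, 1113, 0]) {
  translate([0, 0, 404]) cube([303, 255, 22]);
  translate([24, 24, 0]) cylinder(h = 404, r = 24);
  translate([279, 24, 0]) cylinder(h = 404, r = 24);
  translate([24, 231, 0]) cylinder(h = 404, r = 24);
  translate([279, 231, 0]) cylinder(h = 404, r = 24);
}
translate([-543, 309, 0]) {
  translate([0, 0, 404]) cube([303, 255, 22]);
  translate([24, 24, 0]) cylinder(h = 404, r = 24);
  translate([279, 24, 0]) cylinder(h = 404, r = 24);
  translate([24, 231, 0]) cylinder(h = 404, r = 24);
  translate([279, 231, 0]) cylinder(h = 404, r = 24);
}
translate([1271, 309, 0]) {
  translate([0, 0, 404]) cube([303, 255, 22]);
  translate([24, 24, 0]) cylinder(h = 404, r = 24);
  translate([279, 24, 0]) cylinder(h = 404, r = 24);
  translate([24, 231, 0]) cylinder(h = 404, r = 24);
  translate([279, 231, 0]) cylinder(h = 404, r = 24);
}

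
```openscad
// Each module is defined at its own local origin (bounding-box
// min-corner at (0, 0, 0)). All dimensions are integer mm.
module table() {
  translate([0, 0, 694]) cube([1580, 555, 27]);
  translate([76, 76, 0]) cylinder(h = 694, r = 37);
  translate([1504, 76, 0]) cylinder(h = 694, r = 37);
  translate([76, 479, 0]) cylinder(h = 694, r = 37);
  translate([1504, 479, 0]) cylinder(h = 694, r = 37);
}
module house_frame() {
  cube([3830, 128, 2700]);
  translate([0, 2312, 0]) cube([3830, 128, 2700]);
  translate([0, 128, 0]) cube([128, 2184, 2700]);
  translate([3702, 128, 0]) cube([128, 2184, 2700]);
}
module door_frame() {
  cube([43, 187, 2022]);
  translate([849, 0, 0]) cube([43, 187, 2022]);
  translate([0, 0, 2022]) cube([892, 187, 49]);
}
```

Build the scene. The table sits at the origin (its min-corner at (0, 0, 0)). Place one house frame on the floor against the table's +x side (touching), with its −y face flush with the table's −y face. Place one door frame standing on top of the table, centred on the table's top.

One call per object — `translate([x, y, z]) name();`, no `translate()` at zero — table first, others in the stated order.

table();
translate([1580, 0, 0]) house_frame();
translate([344, 184, 721]) door_frame();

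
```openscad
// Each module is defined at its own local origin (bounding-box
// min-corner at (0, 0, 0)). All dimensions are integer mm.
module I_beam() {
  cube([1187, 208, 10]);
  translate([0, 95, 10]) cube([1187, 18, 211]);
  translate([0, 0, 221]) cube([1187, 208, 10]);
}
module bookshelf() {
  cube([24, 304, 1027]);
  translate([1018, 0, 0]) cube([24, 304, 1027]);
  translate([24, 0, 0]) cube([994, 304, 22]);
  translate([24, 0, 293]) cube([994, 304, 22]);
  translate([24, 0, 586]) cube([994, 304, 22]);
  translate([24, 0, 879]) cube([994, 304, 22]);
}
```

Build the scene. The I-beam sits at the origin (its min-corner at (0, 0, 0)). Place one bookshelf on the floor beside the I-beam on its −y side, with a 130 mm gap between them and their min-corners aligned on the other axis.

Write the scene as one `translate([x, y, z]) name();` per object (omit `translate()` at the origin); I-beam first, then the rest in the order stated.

I_beam();
translate([0, -434, 0]) bookshelf();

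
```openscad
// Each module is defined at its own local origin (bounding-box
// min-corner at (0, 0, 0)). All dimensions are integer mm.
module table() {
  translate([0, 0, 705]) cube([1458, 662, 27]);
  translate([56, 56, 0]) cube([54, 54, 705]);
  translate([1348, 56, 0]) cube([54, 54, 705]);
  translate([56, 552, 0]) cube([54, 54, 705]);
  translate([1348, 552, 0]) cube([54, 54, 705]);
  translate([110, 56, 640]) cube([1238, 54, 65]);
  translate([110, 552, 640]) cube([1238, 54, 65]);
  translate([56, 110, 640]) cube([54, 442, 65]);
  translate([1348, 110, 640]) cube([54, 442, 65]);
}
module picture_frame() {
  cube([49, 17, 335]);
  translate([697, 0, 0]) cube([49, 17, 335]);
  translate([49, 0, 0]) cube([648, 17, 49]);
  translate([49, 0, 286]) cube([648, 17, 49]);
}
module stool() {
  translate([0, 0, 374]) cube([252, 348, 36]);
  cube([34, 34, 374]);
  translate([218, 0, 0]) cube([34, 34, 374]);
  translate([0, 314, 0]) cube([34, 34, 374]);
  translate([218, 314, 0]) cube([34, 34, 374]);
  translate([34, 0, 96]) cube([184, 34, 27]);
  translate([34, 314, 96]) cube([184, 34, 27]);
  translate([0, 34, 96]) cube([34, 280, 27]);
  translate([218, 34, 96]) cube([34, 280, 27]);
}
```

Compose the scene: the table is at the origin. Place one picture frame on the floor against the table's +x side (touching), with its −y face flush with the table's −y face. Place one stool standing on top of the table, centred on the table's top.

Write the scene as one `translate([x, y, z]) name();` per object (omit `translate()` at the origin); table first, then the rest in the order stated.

table();
translate([1458, 0, 0]) picture_frame();
translate([603, 157, 732]) stool();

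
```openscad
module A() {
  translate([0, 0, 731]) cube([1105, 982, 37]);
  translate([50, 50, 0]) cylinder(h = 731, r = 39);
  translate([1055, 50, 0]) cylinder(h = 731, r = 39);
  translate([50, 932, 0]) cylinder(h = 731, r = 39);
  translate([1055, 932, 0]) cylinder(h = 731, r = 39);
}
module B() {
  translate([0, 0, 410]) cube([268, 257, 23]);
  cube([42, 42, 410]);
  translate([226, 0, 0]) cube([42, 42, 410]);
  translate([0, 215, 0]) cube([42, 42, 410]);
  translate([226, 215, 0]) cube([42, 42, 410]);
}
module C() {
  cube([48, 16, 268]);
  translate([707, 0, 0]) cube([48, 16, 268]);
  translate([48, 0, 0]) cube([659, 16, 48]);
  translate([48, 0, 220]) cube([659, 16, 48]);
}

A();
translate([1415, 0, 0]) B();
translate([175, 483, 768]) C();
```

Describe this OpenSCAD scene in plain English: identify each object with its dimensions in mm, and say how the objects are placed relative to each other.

A is a rectangular dining table. The top is 1105×982×37 mm with its upper surface at z = 768 mm. It stands on four round legs of 78 mm diameter, each leg's bounding box inset 11 mm from the nearest pair of top edges, running from the floor to the underside of the top.

B is a simple wooden stool: a rectangular seat 268 mm (x) by 257 mm (y), 23 mm thick, top face at z = 433 mm, on four square legs, each 42×42 mm in cross-section. The legs rest on z = 0, each flush with a corner of the seat.

C is a rectangular picture frame lying in the x–z plane (depth along y). The opening is 659 mm wide (x) by 172 mm tall (z), surrounded by a border 48 mm wide on all four sides. The frame is 16 mm deep and is made of two full-height vertical stiles with two horizontal rails fitted between them.

The stool is on the floor beside the table on its +x side. The picture frame is on top of the table, centred.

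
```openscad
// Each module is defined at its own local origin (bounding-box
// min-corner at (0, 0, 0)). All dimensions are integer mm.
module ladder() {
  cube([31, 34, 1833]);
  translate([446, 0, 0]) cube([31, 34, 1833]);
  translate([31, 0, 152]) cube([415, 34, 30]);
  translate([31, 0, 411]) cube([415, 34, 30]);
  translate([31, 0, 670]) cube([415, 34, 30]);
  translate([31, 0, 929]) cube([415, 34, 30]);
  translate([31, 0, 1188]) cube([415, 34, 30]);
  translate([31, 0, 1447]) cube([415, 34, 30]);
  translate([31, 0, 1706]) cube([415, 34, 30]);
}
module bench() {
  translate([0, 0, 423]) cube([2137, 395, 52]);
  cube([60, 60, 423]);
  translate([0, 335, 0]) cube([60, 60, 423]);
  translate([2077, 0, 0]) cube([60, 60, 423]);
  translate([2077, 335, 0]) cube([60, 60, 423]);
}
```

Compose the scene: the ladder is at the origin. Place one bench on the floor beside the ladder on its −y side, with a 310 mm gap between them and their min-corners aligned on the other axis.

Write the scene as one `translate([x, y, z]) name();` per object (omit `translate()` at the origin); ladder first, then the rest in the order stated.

ladder();
translate([0, -705, 0]) bench();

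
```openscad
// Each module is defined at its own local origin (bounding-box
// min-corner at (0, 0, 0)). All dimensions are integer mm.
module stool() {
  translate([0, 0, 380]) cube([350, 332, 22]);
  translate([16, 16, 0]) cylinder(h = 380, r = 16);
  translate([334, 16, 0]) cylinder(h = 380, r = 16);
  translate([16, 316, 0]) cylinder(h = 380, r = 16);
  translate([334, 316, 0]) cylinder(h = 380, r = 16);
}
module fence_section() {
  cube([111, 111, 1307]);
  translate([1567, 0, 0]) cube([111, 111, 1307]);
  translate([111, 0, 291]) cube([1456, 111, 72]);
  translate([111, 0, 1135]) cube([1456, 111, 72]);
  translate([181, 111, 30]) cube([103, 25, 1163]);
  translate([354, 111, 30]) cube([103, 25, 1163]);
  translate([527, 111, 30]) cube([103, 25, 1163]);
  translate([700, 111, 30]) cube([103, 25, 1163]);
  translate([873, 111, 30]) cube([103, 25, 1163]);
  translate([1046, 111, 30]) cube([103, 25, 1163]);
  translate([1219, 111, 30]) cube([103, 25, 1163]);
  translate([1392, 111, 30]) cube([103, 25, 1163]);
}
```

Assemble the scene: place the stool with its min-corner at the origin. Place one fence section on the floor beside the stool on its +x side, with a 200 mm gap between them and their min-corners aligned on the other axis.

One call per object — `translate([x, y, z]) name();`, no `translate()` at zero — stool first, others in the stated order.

stool();
translate([550, 0, 0]) fence_section();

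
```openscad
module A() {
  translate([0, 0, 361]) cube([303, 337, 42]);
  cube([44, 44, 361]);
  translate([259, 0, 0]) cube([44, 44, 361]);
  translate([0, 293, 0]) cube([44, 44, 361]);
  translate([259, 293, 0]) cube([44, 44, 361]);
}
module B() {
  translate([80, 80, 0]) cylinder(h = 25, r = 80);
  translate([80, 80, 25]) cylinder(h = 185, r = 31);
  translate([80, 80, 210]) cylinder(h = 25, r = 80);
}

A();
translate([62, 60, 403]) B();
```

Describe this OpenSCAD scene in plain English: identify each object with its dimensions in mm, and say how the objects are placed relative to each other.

A is a simple wooden stool: a rectangular seat 303 mm (x) by 337 mm (y), 42 mm thick, top face at z = 403 mm, on four square legs, each 44×44 mm in cross-section. The legs rest on z = 0, each flush with a corner of the seat.

B is a spool: two coaxial disc flanges of radius 80 mm and thickness 25 mm, joined by a core cylinder of radius 31 mm and height 185 mm. The lower flange rests on z = 0 and the three cylinders share a vertical axis.

The spool is on top of the stool.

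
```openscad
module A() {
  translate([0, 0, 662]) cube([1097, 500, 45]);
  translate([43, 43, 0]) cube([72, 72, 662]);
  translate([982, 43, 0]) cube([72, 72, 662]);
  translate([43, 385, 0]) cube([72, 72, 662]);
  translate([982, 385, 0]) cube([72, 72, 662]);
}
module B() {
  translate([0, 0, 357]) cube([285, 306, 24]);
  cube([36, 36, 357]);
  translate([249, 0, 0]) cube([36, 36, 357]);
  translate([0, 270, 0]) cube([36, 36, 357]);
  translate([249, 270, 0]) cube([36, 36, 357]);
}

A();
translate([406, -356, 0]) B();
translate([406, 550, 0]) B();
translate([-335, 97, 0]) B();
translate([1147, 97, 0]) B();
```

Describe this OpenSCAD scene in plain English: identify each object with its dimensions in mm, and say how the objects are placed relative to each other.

A is a rectangular dining table. The top is 1097×500×45 mm with its upper surface at z = 707 mm. It stands on four 72×72 mm square legs, each inset 43 mm from the nearest pair of top edges, running from the floor to the underside of the top.

B is a simple wooden stool: a rectangular seat 285 mm (x) by 306 mm (y), 24 mm thick, top face at z = 381 mm, on four square legs, each 36×36 mm in cross-section. The legs rest on z = 0, each flush with a corner of the seat.

Four stools sit around the table at the −y, +y, −x, +x sides.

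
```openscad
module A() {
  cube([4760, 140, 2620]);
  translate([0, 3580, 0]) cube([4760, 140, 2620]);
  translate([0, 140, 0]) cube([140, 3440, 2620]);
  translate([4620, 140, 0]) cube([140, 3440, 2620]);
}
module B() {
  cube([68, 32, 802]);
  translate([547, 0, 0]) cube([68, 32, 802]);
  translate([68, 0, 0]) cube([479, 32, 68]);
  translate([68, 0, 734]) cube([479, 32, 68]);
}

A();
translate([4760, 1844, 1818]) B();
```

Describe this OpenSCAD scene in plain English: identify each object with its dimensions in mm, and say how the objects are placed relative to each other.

A is a box-shaped house frame (walls only): outside footprint 4760×3720 mm, wall height 2620 mm, wall thickness 140 mm. The two y-facing walls run the full x-width; the two x-facing walls fit between the inner faces of the y-facing walls.

B is a rectangular picture frame lying in the x–z plane (depth along y). The opening is 479 mm wide (x) by 666 mm tall (z), surrounded by a border 68 mm wide on all four sides. The frame is 32 mm deep and is made of two full-height vertical stiles with two horizontal rails fitted between them.

The picture frame is beside the house frame with their tops flush at z = 2620.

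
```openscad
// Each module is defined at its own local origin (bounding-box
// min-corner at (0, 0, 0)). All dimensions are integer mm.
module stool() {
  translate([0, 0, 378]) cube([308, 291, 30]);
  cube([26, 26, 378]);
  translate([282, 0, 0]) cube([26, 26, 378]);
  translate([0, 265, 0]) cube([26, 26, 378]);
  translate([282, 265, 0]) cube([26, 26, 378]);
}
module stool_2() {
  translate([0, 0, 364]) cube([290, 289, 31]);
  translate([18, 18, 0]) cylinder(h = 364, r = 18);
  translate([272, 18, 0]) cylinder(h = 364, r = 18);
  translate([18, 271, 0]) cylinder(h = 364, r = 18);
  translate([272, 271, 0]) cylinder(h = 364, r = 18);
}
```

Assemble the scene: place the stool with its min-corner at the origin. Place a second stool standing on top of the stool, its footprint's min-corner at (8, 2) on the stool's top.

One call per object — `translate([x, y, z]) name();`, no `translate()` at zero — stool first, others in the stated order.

stool();
translate([8, 2, 408]) stool_2();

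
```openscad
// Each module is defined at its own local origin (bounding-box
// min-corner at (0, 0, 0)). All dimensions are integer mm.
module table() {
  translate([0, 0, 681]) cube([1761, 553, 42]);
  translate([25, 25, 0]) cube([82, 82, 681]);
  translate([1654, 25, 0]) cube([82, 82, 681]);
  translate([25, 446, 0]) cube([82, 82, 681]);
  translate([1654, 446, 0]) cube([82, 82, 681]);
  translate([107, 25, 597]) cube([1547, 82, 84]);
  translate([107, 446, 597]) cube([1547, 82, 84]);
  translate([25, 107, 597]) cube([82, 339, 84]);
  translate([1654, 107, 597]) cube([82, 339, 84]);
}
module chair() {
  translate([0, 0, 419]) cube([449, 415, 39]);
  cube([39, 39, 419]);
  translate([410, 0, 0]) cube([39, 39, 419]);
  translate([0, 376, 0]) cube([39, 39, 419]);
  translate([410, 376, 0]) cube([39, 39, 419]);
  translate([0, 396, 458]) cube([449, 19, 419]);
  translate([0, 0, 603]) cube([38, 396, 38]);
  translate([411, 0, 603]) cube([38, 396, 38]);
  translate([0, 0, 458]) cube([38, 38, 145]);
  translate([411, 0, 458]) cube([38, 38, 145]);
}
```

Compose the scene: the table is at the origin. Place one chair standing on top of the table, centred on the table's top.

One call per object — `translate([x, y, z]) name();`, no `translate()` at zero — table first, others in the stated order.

table();
translate([656, 69, 723]) chair();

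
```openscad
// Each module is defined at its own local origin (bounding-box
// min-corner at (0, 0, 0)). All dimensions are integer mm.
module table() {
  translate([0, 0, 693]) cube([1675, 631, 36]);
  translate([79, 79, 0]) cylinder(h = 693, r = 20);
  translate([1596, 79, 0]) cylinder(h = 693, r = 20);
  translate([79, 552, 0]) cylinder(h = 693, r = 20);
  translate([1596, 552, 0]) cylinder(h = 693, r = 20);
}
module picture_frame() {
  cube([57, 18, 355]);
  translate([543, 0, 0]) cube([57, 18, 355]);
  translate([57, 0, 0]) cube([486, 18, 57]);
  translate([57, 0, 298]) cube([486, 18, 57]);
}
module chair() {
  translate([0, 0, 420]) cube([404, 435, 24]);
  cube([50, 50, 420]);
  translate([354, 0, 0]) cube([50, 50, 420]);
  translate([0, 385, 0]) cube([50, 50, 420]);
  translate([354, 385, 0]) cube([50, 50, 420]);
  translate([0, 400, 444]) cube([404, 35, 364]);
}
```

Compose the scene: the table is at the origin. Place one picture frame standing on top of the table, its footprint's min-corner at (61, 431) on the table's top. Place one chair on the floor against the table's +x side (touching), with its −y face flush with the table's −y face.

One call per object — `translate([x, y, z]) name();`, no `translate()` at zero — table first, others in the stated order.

table();
translate([61, 431, 729]) picture_frame();
translate([1675, 0, 0]) chair();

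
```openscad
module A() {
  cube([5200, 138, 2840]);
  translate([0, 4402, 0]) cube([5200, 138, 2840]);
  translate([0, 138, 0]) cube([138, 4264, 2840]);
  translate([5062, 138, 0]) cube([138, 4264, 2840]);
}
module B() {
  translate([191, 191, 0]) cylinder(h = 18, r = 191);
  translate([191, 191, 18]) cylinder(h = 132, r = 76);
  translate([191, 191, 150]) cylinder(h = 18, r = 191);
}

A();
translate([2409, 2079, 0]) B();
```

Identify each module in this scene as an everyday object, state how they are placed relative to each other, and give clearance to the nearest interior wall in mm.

A is a house frame. B is a spool. The spool sits inside the house frame, centred. The clearance to the nearest interior wall is 1941 mm.

Clearances: x = 2271, y = 1941; minimum 1941 mm.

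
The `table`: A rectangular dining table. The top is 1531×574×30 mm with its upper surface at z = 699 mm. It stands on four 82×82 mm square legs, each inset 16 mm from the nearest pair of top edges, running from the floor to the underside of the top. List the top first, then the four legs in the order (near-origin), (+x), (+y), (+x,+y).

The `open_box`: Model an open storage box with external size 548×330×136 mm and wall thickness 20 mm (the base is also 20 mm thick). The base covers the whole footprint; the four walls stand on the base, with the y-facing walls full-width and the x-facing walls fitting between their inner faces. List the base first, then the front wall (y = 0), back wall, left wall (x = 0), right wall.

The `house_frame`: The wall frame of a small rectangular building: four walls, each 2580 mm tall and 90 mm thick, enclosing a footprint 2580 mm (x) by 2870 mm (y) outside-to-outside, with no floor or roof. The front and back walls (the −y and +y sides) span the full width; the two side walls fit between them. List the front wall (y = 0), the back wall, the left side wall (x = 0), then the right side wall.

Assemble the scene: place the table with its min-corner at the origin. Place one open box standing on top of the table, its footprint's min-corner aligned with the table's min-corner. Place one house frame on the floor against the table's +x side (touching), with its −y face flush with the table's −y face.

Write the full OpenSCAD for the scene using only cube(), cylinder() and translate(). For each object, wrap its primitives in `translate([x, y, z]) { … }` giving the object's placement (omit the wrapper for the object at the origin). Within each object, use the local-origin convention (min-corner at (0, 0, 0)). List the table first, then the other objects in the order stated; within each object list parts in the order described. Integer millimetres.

translate([0, 0, 669]) cube([1531, 574, 30]);
translate([16, 16, 0]) cube([82, 82, 669]);
translate([1433, 16, 0]) cube([82, 82, 669]);
translate([16, 476, 0]) cube([82, 82, 669]);
translate([1433, 476, 0]) cube([82, 82, 669]);
translate([0, 0, 699]) {
  cube([548, 330, 20]);
  translate([0, 0, 20]) cube([548, 20, 116]);
  translate([0, 310, 20]) cube([548, 20, 116]);
  translate([0, 20, 20]) cube([20, 290, 116]);
  translate([528, 20, 20]) cube([20, 290, 116]);
}
translate([1531, 0, 0]) {
  cube([2580, 90, 2580]);
  translate([0, 2780, 0]) cube([2580, 90, 2580]);
  translate([0, 90, 0]) cube([90, 2690, 2580]);
  translate([2490, 90, 0]) cube([90, 2690, 2580]);
}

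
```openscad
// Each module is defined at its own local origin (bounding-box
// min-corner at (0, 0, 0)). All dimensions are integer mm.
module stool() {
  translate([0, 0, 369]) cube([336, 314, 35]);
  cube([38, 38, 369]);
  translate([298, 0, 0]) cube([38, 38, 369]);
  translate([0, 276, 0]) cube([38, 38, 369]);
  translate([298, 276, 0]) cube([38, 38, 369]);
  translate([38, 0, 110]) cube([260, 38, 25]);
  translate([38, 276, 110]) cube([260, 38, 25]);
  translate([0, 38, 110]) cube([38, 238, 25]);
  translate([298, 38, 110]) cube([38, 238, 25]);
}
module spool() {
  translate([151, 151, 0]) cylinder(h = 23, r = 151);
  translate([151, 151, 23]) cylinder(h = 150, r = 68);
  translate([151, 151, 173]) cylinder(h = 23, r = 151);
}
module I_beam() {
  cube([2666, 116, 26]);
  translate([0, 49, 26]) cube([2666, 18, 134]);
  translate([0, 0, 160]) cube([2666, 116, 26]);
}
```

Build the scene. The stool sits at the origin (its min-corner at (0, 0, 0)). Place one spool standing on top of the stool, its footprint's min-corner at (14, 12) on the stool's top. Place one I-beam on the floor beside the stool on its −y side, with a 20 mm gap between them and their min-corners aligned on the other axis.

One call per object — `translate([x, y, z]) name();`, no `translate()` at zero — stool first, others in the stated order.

stool();
translate([14, 12, 404]) spool();
translate([0, -136, 0]) I_beam();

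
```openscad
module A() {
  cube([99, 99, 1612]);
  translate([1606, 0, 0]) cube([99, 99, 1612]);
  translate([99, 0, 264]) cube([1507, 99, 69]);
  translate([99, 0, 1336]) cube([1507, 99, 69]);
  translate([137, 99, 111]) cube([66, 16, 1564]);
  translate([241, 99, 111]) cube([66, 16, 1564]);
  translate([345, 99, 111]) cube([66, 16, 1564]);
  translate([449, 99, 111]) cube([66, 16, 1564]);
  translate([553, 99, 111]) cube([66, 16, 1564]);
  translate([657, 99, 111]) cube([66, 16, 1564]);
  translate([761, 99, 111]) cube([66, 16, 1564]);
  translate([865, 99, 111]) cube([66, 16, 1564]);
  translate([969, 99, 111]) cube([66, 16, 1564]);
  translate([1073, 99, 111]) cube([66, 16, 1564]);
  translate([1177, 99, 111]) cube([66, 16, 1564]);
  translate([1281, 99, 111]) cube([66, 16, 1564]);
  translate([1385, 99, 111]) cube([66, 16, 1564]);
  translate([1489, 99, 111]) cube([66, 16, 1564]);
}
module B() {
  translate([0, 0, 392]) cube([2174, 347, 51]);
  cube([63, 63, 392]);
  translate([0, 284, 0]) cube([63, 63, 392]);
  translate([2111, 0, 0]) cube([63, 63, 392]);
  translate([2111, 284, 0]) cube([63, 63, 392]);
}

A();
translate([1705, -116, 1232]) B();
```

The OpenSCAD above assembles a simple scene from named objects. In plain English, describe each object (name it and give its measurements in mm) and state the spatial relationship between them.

A is a fence section. Two 99×99 mm posts, 1612 mm tall, stand on the floor with a clear span of 1507 mm between their inner faces. Two horizontal rails of 99×69 mm section span the gap between the posts with their undersides at z = 264 mm and z = 1336 mm, flush with the posts' −y face. 14 pickets, each 66 mm wide, 16 mm thick and 1564 mm tall, are fixed to the +y face of the rails with their bottoms at z = 111 mm, evenly spaced across the span with equal gaps (rounded down to the nearest mm) at the −x end and between each pair — any rounding remainder accumulates at the +x end.

B is a long wooden bench with a 2174 mm (x) × 347 mm (y) seat, 51 mm thick, its top surface 443 mm above the floor. Four 63 mm square legs at the seat corners, flush with the edges, run from z = 0 to the seat underside.

The bench is beside the fence section with their tops flush at z = 1675.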